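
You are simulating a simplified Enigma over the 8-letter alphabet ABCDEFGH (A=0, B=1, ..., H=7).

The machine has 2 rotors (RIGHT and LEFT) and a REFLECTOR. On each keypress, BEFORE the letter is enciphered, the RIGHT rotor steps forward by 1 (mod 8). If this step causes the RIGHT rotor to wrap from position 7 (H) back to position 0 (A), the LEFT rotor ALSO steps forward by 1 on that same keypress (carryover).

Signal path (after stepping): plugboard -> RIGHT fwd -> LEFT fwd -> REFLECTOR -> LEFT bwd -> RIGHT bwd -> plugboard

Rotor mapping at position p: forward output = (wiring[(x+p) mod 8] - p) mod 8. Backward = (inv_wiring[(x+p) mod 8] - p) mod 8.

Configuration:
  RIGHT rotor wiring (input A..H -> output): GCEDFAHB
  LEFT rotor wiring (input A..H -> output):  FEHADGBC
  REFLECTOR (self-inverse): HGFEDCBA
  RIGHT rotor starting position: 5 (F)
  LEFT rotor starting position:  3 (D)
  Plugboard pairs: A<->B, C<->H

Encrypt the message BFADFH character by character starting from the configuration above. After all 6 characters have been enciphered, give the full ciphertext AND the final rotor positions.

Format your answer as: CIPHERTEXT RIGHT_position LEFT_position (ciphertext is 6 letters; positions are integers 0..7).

Char 1 ('B'): step: R->6, L=3; B->plug->A->R->B->L->A->refl->H->L'->E->R'->D->plug->D
Char 2 ('F'): step: R->7, L=3; F->plug->F->R->G->L->B->refl->G->L'->D->R'->C->plug->H
Char 3 ('A'): step: R->0, L->4 (L advanced); A->plug->B->R->C->L->F->refl->C->L'->B->R'->H->plug->C
Char 4 ('D'): step: R->1, L=4; D->plug->D->R->E->L->B->refl->G->L'->D->R'->B->plug->A
Char 5 ('F'): step: R->2, L=4; F->plug->F->R->H->L->E->refl->D->L'->G->R'->D->plug->D
Char 6 ('H'): step: R->3, L=4; H->plug->C->R->F->L->A->refl->H->L'->A->R'->A->plug->B
Final: ciphertext=DHCADB, RIGHT=3, LEFT=4

Answer: DHCADB 3 4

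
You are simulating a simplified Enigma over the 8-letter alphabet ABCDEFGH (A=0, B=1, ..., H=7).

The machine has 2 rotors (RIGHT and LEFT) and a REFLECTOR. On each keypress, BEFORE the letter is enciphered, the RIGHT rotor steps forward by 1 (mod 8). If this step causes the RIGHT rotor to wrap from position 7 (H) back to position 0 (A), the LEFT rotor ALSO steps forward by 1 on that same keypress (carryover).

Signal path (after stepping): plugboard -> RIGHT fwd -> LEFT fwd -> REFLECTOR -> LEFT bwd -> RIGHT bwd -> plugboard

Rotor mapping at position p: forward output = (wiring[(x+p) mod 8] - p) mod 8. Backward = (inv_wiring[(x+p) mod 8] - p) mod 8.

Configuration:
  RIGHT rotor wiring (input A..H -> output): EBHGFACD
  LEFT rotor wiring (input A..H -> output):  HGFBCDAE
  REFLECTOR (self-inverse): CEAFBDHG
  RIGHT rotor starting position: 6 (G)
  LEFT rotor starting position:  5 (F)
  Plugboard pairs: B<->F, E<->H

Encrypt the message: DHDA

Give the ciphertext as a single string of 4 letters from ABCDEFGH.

Char 1 ('D'): step: R->7, L=5; D->plug->D->R->A->L->G->refl->H->L'->C->R'->C->plug->C
Char 2 ('H'): step: R->0, L->6 (L advanced); H->plug->E->R->F->L->D->refl->F->L'->H->R'->C->plug->C
Char 3 ('D'): step: R->1, L=6; D->plug->D->R->E->L->H->refl->G->L'->B->R'->F->plug->B
Char 4 ('A'): step: R->2, L=6; A->plug->A->R->F->L->D->refl->F->L'->H->R'->H->plug->E

Answer: CCBE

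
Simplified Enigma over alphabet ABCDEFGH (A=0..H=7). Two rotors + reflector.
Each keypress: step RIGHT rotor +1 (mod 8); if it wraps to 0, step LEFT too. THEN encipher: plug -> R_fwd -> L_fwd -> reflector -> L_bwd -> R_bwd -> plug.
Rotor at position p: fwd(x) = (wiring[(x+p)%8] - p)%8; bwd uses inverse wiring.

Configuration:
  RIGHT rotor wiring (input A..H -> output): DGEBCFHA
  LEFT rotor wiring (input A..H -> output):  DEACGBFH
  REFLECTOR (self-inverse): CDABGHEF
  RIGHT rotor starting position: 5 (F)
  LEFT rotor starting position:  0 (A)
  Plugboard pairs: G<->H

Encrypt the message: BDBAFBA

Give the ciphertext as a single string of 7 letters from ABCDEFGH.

Answer: FGFFEDG

Derivation:
Char 1 ('B'): step: R->6, L=0; B->plug->B->R->C->L->A->refl->C->L'->D->R'->F->plug->F
Char 2 ('D'): step: R->7, L=0; D->plug->D->R->F->L->B->refl->D->L'->A->R'->H->plug->G
Char 3 ('B'): step: R->0, L->1 (L advanced); B->plug->B->R->G->L->G->refl->E->L'->F->R'->F->plug->F
Char 4 ('A'): step: R->1, L=1; A->plug->A->R->F->L->E->refl->G->L'->G->R'->F->plug->F
Char 5 ('F'): step: R->2, L=1; F->plug->F->R->G->L->G->refl->E->L'->F->R'->E->plug->E
Char 6 ('B'): step: R->3, L=1; B->plug->B->R->H->L->C->refl->A->L'->E->R'->D->plug->D
Char 7 ('A'): step: R->4, L=1; A->plug->A->R->G->L->G->refl->E->L'->F->R'->H->plug->G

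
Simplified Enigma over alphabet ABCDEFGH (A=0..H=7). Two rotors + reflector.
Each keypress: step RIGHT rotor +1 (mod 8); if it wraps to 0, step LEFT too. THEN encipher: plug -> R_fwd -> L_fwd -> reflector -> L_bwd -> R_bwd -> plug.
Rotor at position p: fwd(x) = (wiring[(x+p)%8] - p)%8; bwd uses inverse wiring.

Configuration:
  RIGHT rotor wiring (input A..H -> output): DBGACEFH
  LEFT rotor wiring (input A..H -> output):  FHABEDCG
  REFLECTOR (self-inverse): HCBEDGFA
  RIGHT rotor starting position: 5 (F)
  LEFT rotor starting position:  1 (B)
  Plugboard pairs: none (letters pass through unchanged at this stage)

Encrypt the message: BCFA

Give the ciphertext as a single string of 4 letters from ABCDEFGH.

Answer: FEBC

Derivation:
Char 1 ('B'): step: R->6, L=1; B->plug->B->R->B->L->H->refl->A->L'->C->R'->F->plug->F
Char 2 ('C'): step: R->7, L=1; C->plug->C->R->C->L->A->refl->H->L'->B->R'->E->plug->E
Char 3 ('F'): step: R->0, L->2 (L advanced); F->plug->F->R->E->L->A->refl->H->L'->B->R'->B->plug->B
Char 4 ('A'): step: R->1, L=2; A->plug->A->R->A->L->G->refl->F->L'->H->R'->C->plug->C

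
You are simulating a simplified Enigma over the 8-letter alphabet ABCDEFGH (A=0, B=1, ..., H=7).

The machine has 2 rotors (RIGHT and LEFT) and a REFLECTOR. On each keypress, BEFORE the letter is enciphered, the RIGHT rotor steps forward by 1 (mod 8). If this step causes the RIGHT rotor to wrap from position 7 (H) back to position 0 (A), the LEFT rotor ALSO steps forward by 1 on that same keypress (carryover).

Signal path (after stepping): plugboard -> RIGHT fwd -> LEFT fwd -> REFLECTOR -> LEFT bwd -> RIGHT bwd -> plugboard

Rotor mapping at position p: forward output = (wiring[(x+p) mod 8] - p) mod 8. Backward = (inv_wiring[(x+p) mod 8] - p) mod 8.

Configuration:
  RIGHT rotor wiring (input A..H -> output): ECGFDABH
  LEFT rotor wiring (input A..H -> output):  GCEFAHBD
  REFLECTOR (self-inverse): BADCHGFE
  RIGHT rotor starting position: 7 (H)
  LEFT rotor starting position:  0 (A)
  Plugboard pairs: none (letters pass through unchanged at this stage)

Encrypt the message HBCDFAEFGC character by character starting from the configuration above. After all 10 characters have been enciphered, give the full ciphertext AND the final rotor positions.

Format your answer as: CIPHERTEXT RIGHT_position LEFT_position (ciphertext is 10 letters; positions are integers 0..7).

Char 1 ('H'): step: R->0, L->1 (L advanced); H->plug->H->R->H->L->F->refl->G->L'->E->R'->A->plug->A
Char 2 ('B'): step: R->1, L=1; B->plug->B->R->F->L->A->refl->B->L'->A->R'->F->plug->F
Char 3 ('C'): step: R->2, L=1; C->plug->C->R->B->L->D->refl->C->L'->G->R'->D->plug->D
Char 4 ('D'): step: R->3, L=1; D->plug->D->R->G->L->C->refl->D->L'->B->R'->F->plug->F
Char 5 ('F'): step: R->4, L=1; F->plug->F->R->G->L->C->refl->D->L'->B->R'->H->plug->H
Char 6 ('A'): step: R->5, L=1; A->plug->A->R->D->L->H->refl->E->L'->C->R'->C->plug->C
Char 7 ('E'): step: R->6, L=1; E->plug->E->R->A->L->B->refl->A->L'->F->R'->G->plug->G
Char 8 ('F'): step: R->7, L=1; F->plug->F->R->E->L->G->refl->F->L'->H->R'->D->plug->D
Char 9 ('G'): step: R->0, L->2 (L advanced); G->plug->G->R->B->L->D->refl->C->L'->A->R'->F->plug->F
Char 10 ('C'): step: R->1, L=2; C->plug->C->R->E->L->H->refl->E->L'->G->R'->G->plug->G
Final: ciphertext=AFDFHCGDFG, RIGHT=1, LEFT=2

Answer: AFDFHCGDFG 1 2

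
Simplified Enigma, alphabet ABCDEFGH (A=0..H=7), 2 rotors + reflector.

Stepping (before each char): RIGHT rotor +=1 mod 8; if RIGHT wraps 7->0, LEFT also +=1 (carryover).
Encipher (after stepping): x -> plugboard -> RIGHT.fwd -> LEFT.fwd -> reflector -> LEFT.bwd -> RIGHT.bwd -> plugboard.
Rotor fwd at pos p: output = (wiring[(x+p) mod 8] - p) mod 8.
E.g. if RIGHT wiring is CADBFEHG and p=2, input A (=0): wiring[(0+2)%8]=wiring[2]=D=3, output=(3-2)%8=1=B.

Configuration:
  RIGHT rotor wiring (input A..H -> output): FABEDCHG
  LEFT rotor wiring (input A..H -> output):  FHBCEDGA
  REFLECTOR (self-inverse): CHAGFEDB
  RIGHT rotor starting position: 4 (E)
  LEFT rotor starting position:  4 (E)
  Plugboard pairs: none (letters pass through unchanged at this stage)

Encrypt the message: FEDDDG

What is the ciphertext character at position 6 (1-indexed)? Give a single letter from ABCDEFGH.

Char 1 ('F'): step: R->5, L=4; F->plug->F->R->E->L->B->refl->H->L'->B->R'->C->plug->C
Char 2 ('E'): step: R->6, L=4; E->plug->E->R->D->L->E->refl->F->L'->G->R'->F->plug->F
Char 3 ('D'): step: R->7, L=4; D->plug->D->R->C->L->C->refl->A->L'->A->R'->H->plug->H
Char 4 ('D'): step: R->0, L->5 (L advanced); D->plug->D->R->E->L->C->refl->A->L'->D->R'->E->plug->E
Char 5 ('D'): step: R->1, L=5; D->plug->D->R->C->L->D->refl->G->L'->A->R'->B->plug->B
Char 6 ('G'): step: R->2, L=5; G->plug->G->R->D->L->A->refl->C->L'->E->R'->F->plug->F

F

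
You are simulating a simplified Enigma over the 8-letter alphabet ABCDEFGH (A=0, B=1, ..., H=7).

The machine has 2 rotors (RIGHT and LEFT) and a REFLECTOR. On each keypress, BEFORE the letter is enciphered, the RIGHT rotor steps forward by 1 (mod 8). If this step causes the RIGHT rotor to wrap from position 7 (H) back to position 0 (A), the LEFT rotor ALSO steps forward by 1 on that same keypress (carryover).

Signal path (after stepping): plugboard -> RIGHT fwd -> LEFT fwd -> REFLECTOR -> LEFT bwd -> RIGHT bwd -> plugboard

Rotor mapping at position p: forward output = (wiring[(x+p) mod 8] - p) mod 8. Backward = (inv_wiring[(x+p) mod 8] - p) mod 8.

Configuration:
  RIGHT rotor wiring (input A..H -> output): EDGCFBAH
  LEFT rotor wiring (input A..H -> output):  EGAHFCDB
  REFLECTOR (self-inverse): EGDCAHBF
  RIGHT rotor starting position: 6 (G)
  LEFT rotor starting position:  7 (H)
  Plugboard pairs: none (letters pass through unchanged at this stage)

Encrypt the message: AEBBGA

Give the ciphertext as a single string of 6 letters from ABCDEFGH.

Char 1 ('A'): step: R->7, L=7; A->plug->A->R->A->L->C->refl->D->L'->G->R'->F->plug->F
Char 2 ('E'): step: R->0, L->0 (L advanced); E->plug->E->R->F->L->C->refl->D->L'->G->R'->C->plug->C
Char 3 ('B'): step: R->1, L=0; B->plug->B->R->F->L->C->refl->D->L'->G->R'->G->plug->G
Char 4 ('B'): step: R->2, L=0; B->plug->B->R->A->L->E->refl->A->L'->C->R'->G->plug->G
Char 5 ('G'): step: R->3, L=0; G->plug->G->R->A->L->E->refl->A->L'->C->R'->B->plug->B
Char 6 ('A'): step: R->4, L=0; A->plug->A->R->B->L->G->refl->B->L'->H->R'->F->plug->F

Answer: FCGGBF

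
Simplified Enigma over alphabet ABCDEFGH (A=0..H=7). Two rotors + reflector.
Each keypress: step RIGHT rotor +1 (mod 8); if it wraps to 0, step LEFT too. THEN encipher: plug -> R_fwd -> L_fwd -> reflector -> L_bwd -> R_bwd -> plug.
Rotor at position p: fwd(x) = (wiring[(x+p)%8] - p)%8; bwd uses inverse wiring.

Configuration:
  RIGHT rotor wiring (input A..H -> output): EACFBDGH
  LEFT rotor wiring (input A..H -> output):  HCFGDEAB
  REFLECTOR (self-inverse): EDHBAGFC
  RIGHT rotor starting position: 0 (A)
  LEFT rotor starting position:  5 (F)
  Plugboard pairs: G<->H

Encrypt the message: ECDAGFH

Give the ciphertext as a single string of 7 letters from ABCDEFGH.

Answer: FECCDEG

Derivation:
Char 1 ('E'): step: R->1, L=5; E->plug->E->R->C->L->E->refl->A->L'->F->R'->F->plug->F
Char 2 ('C'): step: R->2, L=5; C->plug->C->R->H->L->G->refl->F->L'->E->R'->E->plug->E
Char 3 ('D'): step: R->3, L=5; D->plug->D->R->D->L->C->refl->H->L'->A->R'->C->plug->C
Char 4 ('A'): step: R->4, L=5; A->plug->A->R->F->L->A->refl->E->L'->C->R'->C->plug->C
Char 5 ('G'): step: R->5, L=5; G->plug->H->R->E->L->F->refl->G->L'->H->R'->D->plug->D
Char 6 ('F'): step: R->6, L=5; F->plug->F->R->H->L->G->refl->F->L'->E->R'->E->plug->E
Char 7 ('H'): step: R->7, L=5; H->plug->G->R->E->L->F->refl->G->L'->H->R'->H->plug->G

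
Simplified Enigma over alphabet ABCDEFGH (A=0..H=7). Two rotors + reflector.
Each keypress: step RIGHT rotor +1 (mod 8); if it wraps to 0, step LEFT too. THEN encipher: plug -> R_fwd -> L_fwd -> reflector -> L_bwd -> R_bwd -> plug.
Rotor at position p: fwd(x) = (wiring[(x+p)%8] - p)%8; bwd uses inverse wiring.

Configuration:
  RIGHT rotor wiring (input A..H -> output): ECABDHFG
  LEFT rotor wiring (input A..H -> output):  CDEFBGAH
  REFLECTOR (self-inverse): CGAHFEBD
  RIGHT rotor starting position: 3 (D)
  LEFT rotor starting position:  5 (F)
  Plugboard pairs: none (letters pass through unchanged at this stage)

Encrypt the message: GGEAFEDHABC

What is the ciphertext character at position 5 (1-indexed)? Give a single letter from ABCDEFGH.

Char 1 ('G'): step: R->4, L=5; G->plug->G->R->E->L->G->refl->B->L'->A->R'->E->plug->E
Char 2 ('G'): step: R->5, L=5; G->plug->G->R->E->L->G->refl->B->L'->A->R'->B->plug->B
Char 3 ('E'): step: R->6, L=5; E->plug->E->R->C->L->C->refl->A->L'->G->R'->C->plug->C
Char 4 ('A'): step: R->7, L=5; A->plug->A->R->H->L->E->refl->F->L'->D->R'->C->plug->C
Char 5 ('F'): step: R->0, L->6 (L advanced); F->plug->F->R->H->L->A->refl->C->L'->A->R'->C->plug->C

C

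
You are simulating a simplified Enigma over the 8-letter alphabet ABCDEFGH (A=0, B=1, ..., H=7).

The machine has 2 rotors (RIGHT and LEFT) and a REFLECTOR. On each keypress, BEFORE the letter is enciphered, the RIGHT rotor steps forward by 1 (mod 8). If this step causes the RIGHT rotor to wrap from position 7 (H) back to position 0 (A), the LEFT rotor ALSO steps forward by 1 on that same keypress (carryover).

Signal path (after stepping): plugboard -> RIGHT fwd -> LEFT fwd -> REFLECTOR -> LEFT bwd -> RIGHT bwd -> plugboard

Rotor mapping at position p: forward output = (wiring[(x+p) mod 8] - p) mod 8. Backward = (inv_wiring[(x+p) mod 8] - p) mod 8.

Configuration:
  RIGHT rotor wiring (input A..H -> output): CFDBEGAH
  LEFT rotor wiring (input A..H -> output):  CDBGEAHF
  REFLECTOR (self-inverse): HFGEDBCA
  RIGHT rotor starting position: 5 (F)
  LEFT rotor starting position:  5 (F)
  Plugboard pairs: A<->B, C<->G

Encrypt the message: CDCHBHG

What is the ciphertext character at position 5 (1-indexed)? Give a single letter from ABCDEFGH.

Char 1 ('C'): step: R->6, L=5; C->plug->G->R->G->L->B->refl->F->L'->D->R'->F->plug->F
Char 2 ('D'): step: R->7, L=5; D->plug->D->R->E->L->G->refl->C->L'->B->R'->H->plug->H
Char 3 ('C'): step: R->0, L->6 (L advanced); C->plug->G->R->A->L->B->refl->F->L'->D->R'->C->plug->G
Char 4 ('H'): step: R->1, L=6; H->plug->H->R->B->L->H->refl->A->L'->F->R'->E->plug->E
Char 5 ('B'): step: R->2, L=6; B->plug->A->R->B->L->H->refl->A->L'->F->R'->F->plug->F

F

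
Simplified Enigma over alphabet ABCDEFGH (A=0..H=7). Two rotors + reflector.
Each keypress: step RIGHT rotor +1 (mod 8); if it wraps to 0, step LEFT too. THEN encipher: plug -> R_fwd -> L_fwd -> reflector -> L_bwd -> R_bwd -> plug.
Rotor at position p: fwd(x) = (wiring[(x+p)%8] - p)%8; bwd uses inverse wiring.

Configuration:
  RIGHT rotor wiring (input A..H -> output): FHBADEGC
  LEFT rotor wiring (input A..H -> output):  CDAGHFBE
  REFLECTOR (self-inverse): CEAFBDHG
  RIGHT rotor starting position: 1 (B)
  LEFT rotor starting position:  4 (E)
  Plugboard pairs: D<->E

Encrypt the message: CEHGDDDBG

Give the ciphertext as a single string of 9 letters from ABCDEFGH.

Answer: BDGACBACH

Derivation:
Char 1 ('C'): step: R->2, L=4; C->plug->C->R->B->L->B->refl->E->L'->G->R'->B->plug->B
Char 2 ('E'): step: R->3, L=4; E->plug->D->R->D->L->A->refl->C->L'->H->R'->E->plug->D
Char 3 ('H'): step: R->4, L=4; H->plug->H->R->E->L->G->refl->H->L'->F->R'->G->plug->G
Char 4 ('G'): step: R->5, L=4; G->plug->G->R->D->L->A->refl->C->L'->H->R'->A->plug->A
Char 5 ('D'): step: R->6, L=4; D->plug->E->R->D->L->A->refl->C->L'->H->R'->C->plug->C
Char 6 ('D'): step: R->7, L=4; D->plug->E->R->B->L->B->refl->E->L'->G->R'->B->plug->B
Char 7 ('D'): step: R->0, L->5 (L advanced); D->plug->E->R->D->L->F->refl->D->L'->F->R'->A->plug->A
Char 8 ('B'): step: R->1, L=5; B->plug->B->R->A->L->A->refl->C->L'->H->R'->C->plug->C
Char 9 ('G'): step: R->2, L=5; G->plug->G->R->D->L->F->refl->D->L'->F->R'->H->plug->H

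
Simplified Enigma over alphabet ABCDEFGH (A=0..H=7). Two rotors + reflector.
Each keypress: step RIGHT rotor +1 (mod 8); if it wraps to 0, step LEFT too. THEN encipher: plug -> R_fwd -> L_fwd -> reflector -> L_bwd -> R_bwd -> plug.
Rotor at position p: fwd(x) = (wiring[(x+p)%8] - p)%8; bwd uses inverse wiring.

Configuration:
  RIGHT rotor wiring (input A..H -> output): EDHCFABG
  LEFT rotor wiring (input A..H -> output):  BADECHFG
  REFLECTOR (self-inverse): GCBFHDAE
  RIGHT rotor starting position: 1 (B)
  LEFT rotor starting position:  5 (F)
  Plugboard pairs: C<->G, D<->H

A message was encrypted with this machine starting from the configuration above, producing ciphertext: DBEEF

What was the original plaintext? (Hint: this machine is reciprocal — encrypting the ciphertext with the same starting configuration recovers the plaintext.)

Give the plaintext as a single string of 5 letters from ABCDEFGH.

Char 1 ('D'): step: R->2, L=5; D->plug->H->R->B->L->A->refl->G->L'->F->R'->A->plug->A
Char 2 ('B'): step: R->3, L=5; B->plug->B->R->C->L->B->refl->C->L'->A->R'->G->plug->C
Char 3 ('E'): step: R->4, L=5; E->plug->E->R->A->L->C->refl->B->L'->C->R'->D->plug->H
Char 4 ('E'): step: R->5, L=5; E->plug->E->R->G->L->H->refl->E->L'->D->R'->A->plug->A
Char 5 ('F'): step: R->6, L=5; F->plug->F->R->E->L->D->refl->F->L'->H->R'->G->plug->C

Answer: ACHAC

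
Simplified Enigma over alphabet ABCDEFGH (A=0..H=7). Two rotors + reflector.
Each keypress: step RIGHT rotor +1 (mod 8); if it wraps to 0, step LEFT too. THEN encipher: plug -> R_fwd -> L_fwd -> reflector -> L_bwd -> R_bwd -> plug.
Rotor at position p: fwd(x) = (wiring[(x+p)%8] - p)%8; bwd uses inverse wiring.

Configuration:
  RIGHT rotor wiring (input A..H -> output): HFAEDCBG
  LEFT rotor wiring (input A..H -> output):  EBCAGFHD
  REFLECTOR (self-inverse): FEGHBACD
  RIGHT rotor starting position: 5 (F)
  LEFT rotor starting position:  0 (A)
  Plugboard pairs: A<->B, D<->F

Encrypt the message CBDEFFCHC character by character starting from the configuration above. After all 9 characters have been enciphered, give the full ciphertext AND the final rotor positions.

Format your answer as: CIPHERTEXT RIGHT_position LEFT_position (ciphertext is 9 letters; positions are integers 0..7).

Answer: ACBBHHABH 6 1

Derivation:
Char 1 ('C'): step: R->6, L=0; C->plug->C->R->B->L->B->refl->E->L'->A->R'->B->plug->A
Char 2 ('B'): step: R->7, L=0; B->plug->A->R->H->L->D->refl->H->L'->G->R'->C->plug->C
Char 3 ('D'): step: R->0, L->1 (L advanced); D->plug->F->R->C->L->H->refl->D->L'->H->R'->A->plug->B
Char 4 ('E'): step: R->1, L=1; E->plug->E->R->B->L->B->refl->E->L'->E->R'->A->plug->B
Char 5 ('F'): step: R->2, L=1; F->plug->D->R->A->L->A->refl->F->L'->D->R'->H->plug->H
Char 6 ('F'): step: R->3, L=1; F->plug->D->R->G->L->C->refl->G->L'->F->R'->H->plug->H
Char 7 ('C'): step: R->4, L=1; C->plug->C->R->F->L->G->refl->C->L'->G->R'->B->plug->A
Char 8 ('H'): step: R->5, L=1; H->plug->H->R->G->L->C->refl->G->L'->F->R'->A->plug->B
Char 9 ('C'): step: R->6, L=1; C->plug->C->R->B->L->B->refl->E->L'->E->R'->H->plug->H
Final: ciphertext=ACBBHHABH, RIGHT=6, LEFT=1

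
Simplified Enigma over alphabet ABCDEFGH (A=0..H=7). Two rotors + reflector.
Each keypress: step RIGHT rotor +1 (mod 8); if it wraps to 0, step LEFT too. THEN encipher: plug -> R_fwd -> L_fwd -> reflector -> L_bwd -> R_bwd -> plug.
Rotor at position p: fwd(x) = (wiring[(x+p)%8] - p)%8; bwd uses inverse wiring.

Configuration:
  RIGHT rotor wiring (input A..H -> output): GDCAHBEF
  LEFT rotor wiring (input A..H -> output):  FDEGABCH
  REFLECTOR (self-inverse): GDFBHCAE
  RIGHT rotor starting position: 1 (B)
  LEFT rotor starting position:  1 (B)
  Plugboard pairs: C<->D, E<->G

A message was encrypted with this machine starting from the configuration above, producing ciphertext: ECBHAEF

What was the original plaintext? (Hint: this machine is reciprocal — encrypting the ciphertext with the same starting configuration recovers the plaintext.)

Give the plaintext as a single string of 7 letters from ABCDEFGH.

Answer: BACDGFB

Derivation:
Char 1 ('E'): step: R->2, L=1; E->plug->G->R->E->L->A->refl->G->L'->G->R'->B->plug->B
Char 2 ('C'): step: R->3, L=1; C->plug->D->R->B->L->D->refl->B->L'->F->R'->A->plug->A
Char 3 ('B'): step: R->4, L=1; B->plug->B->R->F->L->B->refl->D->L'->B->R'->D->plug->C
Char 4 ('H'): step: R->5, L=1; H->plug->H->R->C->L->F->refl->C->L'->A->R'->C->plug->D
Char 5 ('A'): step: R->6, L=1; A->plug->A->R->G->L->G->refl->A->L'->E->R'->E->plug->G
Char 6 ('E'): step: R->7, L=1; E->plug->G->R->C->L->F->refl->C->L'->A->R'->F->plug->F
Char 7 ('F'): step: R->0, L->2 (L advanced); F->plug->F->R->B->L->E->refl->H->L'->D->R'->B->plug->B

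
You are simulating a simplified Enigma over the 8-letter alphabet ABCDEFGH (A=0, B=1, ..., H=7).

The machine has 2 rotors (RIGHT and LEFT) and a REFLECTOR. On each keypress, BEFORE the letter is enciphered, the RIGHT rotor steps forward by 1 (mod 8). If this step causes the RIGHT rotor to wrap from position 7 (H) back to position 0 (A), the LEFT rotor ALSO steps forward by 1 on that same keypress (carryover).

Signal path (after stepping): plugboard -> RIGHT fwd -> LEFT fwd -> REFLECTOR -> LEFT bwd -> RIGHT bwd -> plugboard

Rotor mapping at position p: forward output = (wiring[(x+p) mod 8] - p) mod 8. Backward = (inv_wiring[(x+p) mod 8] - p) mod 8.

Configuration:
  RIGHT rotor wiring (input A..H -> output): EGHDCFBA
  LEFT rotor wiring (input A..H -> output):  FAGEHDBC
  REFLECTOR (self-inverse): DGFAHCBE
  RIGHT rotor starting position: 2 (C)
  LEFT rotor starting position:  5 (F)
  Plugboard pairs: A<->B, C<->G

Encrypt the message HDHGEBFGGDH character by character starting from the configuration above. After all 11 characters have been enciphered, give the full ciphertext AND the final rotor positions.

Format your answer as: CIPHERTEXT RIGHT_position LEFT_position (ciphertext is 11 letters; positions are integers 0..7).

Answer: CCBEFHEHFEC 5 6

Derivation:
Char 1 ('H'): step: R->3, L=5; H->plug->H->R->E->L->D->refl->A->L'->D->R'->G->plug->C
Char 2 ('D'): step: R->4, L=5; D->plug->D->R->E->L->D->refl->A->L'->D->R'->G->plug->C
Char 3 ('H'): step: R->5, L=5; H->plug->H->R->F->L->B->refl->G->L'->A->R'->A->plug->B
Char 4 ('G'): step: R->6, L=5; G->plug->C->R->G->L->H->refl->E->L'->B->R'->E->plug->E
Char 5 ('E'): step: R->7, L=5; E->plug->E->R->E->L->D->refl->A->L'->D->R'->F->plug->F
Char 6 ('B'): step: R->0, L->6 (L advanced); B->plug->A->R->E->L->A->refl->D->L'->A->R'->H->plug->H
Char 7 ('F'): step: R->1, L=6; F->plug->F->R->A->L->D->refl->A->L'->E->R'->E->plug->E
Char 8 ('G'): step: R->2, L=6; G->plug->C->R->A->L->D->refl->A->L'->E->R'->H->plug->H
Char 9 ('G'): step: R->3, L=6; G->plug->C->R->C->L->H->refl->E->L'->B->R'->F->plug->F
Char 10 ('D'): step: R->4, L=6; D->plug->D->R->E->L->A->refl->D->L'->A->R'->E->plug->E
Char 11 ('H'): step: R->5, L=6; H->plug->H->R->F->L->G->refl->B->L'->G->R'->G->plug->C
Final: ciphertext=CCBEFHEHFEC, RIGHT=5, LEFT=6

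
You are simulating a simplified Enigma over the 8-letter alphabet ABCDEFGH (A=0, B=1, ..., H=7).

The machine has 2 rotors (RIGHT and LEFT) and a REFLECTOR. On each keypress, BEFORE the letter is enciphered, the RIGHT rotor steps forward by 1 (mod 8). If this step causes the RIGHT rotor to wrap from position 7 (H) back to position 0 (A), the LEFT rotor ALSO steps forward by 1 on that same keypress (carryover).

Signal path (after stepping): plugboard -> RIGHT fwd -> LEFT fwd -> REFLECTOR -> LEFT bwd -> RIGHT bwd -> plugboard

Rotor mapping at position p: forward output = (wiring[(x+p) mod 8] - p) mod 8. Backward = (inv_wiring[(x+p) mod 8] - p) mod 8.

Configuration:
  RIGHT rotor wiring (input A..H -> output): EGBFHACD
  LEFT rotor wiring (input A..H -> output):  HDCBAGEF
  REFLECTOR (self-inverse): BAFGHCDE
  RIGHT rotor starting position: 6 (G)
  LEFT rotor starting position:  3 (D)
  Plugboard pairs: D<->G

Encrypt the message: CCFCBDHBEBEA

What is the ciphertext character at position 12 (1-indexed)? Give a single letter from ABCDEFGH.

Char 1 ('C'): step: R->7, L=3; C->plug->C->R->H->L->H->refl->E->L'->F->R'->B->plug->B
Char 2 ('C'): step: R->0, L->4 (L advanced); C->plug->C->R->B->L->C->refl->F->L'->H->R'->E->plug->E
Char 3 ('F'): step: R->1, L=4; F->plug->F->R->B->L->C->refl->F->L'->H->R'->E->plug->E
Char 4 ('C'): step: R->2, L=4; C->plug->C->R->F->L->H->refl->E->L'->A->R'->E->plug->E
Char 5 ('B'): step: R->3, L=4; B->plug->B->R->E->L->D->refl->G->L'->G->R'->H->plug->H
Char 6 ('D'): step: R->4, L=4; D->plug->G->R->F->L->H->refl->E->L'->A->R'->E->plug->E
Char 7 ('H'): step: R->5, L=4; H->plug->H->R->C->L->A->refl->B->L'->D->R'->A->plug->A
Char 8 ('B'): step: R->6, L=4; B->plug->B->R->F->L->H->refl->E->L'->A->R'->D->plug->G
Char 9 ('E'): step: R->7, L=4; E->plug->E->R->G->L->G->refl->D->L'->E->R'->A->plug->A
Char 10 ('B'): step: R->0, L->5 (L advanced); B->plug->B->R->G->L->E->refl->H->L'->B->R'->C->plug->C
Char 11 ('E'): step: R->1, L=5; E->plug->E->R->H->L->D->refl->G->L'->E->R'->C->plug->C
Char 12 ('A'): step: R->2, L=5; A->plug->A->R->H->L->D->refl->G->L'->E->R'->H->plug->H

H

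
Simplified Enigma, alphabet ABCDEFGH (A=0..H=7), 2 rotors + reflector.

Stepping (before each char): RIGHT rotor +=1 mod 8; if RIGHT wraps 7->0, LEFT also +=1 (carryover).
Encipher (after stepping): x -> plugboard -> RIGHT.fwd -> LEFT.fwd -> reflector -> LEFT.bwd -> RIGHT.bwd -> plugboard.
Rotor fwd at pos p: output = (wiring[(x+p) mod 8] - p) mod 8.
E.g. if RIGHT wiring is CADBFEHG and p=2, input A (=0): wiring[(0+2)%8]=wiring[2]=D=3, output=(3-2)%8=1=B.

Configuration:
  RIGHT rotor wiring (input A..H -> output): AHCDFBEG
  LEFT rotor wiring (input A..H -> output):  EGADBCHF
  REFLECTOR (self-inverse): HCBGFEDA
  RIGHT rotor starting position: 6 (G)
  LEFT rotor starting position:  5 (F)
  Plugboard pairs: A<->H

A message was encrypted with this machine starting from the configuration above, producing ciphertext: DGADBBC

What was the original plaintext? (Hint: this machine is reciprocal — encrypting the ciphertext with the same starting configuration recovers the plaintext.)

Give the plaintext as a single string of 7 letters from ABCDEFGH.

Char 1 ('D'): step: R->7, L=5; D->plug->D->R->D->L->H->refl->A->L'->C->R'->G->plug->G
Char 2 ('G'): step: R->0, L->6 (L advanced); G->plug->G->R->E->L->C->refl->B->L'->A->R'->A->plug->H
Char 3 ('A'): step: R->1, L=6; A->plug->H->R->H->L->E->refl->F->L'->F->R'->G->plug->G
Char 4 ('D'): step: R->2, L=6; D->plug->D->R->H->L->E->refl->F->L'->F->R'->H->plug->A
Char 5 ('B'): step: R->3, L=6; B->plug->B->R->C->L->G->refl->D->L'->G->R'->C->plug->C
Char 6 ('B'): step: R->4, L=6; B->plug->B->R->F->L->F->refl->E->L'->H->R'->H->plug->A
Char 7 ('C'): step: R->5, L=6; C->plug->C->R->B->L->H->refl->A->L'->D->R'->D->plug->D

Answer: GHGACAD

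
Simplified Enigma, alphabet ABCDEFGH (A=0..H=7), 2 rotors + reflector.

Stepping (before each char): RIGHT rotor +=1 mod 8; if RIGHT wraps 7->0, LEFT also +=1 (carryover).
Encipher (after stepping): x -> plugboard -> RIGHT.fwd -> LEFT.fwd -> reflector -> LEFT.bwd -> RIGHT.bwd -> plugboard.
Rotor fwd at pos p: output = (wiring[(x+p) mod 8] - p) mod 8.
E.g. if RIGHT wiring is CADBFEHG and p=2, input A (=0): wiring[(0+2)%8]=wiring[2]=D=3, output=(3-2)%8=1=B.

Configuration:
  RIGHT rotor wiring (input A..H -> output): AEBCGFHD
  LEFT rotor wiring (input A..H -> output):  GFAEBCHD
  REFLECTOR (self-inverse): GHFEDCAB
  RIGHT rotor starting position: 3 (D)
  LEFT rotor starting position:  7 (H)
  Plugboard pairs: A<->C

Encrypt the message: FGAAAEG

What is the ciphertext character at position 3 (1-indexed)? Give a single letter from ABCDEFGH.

Char 1 ('F'): step: R->4, L=7; F->plug->F->R->A->L->E->refl->D->L'->G->R'->H->plug->H
Char 2 ('G'): step: R->5, L=7; G->plug->G->R->F->L->C->refl->F->L'->E->R'->F->plug->F
Char 3 ('A'): step: R->6, L=7; A->plug->C->R->C->L->G->refl->A->L'->H->R'->H->plug->H

H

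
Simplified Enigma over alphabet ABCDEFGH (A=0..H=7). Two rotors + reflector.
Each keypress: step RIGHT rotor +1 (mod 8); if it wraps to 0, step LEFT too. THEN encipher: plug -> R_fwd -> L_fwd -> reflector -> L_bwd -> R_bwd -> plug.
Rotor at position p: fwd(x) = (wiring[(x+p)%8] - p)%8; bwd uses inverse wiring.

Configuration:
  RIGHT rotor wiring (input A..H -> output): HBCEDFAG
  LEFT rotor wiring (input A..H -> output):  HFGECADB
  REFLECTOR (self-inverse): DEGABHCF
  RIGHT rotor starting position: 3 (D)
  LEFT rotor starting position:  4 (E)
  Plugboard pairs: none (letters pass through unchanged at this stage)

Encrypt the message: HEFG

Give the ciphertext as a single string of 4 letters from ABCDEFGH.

Answer: GGBB

Derivation:
Char 1 ('H'): step: R->4, L=4; H->plug->H->R->A->L->G->refl->C->L'->G->R'->G->plug->G
Char 2 ('E'): step: R->5, L=4; E->plug->E->R->E->L->D->refl->A->L'->H->R'->G->plug->G
Char 3 ('F'): step: R->6, L=4; F->plug->F->R->G->L->C->refl->G->L'->A->R'->B->plug->B
Char 4 ('G'): step: R->7, L=4; G->plug->G->R->G->L->C->refl->G->L'->A->R'->B->plug->B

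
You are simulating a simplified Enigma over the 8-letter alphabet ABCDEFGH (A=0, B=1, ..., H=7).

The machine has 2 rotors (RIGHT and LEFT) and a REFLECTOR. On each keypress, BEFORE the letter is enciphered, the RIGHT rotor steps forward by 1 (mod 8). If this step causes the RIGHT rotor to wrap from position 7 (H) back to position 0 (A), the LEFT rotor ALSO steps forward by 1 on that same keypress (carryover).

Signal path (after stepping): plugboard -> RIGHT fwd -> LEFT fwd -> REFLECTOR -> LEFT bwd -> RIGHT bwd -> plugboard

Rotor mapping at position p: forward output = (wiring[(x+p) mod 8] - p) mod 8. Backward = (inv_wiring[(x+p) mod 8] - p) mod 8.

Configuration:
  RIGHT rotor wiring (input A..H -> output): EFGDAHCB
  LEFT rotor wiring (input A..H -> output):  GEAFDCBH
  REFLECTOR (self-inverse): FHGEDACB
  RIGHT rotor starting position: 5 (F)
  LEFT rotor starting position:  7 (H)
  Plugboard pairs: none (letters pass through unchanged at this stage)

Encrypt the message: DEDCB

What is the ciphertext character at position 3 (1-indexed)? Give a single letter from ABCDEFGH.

Char 1 ('D'): step: R->6, L=7; D->plug->D->R->H->L->C->refl->G->L'->E->R'->A->plug->A
Char 2 ('E'): step: R->7, L=7; E->plug->E->R->E->L->G->refl->C->L'->H->R'->D->plug->D
Char 3 ('D'): step: R->0, L->0 (L advanced); D->plug->D->R->D->L->F->refl->A->L'->C->R'->G->plug->G

G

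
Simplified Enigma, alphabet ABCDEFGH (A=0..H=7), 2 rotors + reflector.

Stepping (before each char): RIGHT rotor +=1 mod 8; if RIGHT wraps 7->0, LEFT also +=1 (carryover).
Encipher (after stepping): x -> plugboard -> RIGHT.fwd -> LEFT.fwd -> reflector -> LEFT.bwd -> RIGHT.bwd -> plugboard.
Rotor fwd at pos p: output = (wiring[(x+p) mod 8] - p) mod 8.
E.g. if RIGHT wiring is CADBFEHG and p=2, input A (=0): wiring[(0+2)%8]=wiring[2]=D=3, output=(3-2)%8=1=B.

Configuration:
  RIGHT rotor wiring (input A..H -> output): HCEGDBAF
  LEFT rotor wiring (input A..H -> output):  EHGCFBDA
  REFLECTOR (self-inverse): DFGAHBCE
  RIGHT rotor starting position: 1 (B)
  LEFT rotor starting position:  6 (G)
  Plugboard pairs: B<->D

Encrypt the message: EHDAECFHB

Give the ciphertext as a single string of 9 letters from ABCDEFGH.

Char 1 ('E'): step: R->2, L=6; E->plug->E->R->G->L->H->refl->E->L'->F->R'->G->plug->G
Char 2 ('H'): step: R->3, L=6; H->plug->H->R->B->L->C->refl->G->L'->C->R'->E->plug->E
Char 3 ('D'): step: R->4, L=6; D->plug->B->R->F->L->E->refl->H->L'->G->R'->F->plug->F
Char 4 ('A'): step: R->5, L=6; A->plug->A->R->E->L->A->refl->D->L'->H->R'->F->plug->F
Char 5 ('E'): step: R->6, L=6; E->plug->E->R->G->L->H->refl->E->L'->F->R'->G->plug->G
Char 6 ('C'): step: R->7, L=6; C->plug->C->R->D->L->B->refl->F->L'->A->R'->B->plug->D
Char 7 ('F'): step: R->0, L->7 (L advanced); F->plug->F->R->B->L->F->refl->B->L'->A->R'->G->plug->G
Char 8 ('H'): step: R->1, L=7; H->plug->H->R->G->L->C->refl->G->L'->F->R'->C->plug->C
Char 9 ('B'): step: R->2, L=7; B->plug->D->R->H->L->E->refl->H->L'->D->R'->F->plug->F

Answer: GEFFGDGCF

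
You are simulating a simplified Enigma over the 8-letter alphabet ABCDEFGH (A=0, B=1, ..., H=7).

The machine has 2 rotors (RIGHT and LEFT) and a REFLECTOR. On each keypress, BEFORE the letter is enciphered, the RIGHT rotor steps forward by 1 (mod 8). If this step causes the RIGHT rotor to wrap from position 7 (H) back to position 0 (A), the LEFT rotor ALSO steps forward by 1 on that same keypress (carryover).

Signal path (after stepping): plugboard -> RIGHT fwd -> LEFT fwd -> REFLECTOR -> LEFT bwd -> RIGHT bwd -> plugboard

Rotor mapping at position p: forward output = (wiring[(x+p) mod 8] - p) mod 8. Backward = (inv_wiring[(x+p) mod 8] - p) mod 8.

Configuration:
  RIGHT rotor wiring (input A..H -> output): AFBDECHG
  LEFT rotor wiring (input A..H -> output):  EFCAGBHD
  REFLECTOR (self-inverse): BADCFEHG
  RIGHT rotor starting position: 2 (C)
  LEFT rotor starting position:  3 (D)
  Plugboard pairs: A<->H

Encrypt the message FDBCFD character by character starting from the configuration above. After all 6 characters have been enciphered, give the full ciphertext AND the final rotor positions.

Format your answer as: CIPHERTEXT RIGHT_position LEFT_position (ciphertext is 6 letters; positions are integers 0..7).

Answer: DAADEA 0 4

Derivation:
Char 1 ('F'): step: R->3, L=3; F->plug->F->R->F->L->B->refl->A->L'->E->R'->D->plug->D
Char 2 ('D'): step: R->4, L=3; D->plug->D->R->C->L->G->refl->H->L'->H->R'->H->plug->A
Char 3 ('B'): step: R->5, L=3; B->plug->B->R->C->L->G->refl->H->L'->H->R'->H->plug->A
Char 4 ('C'): step: R->6, L=3; C->plug->C->R->C->L->G->refl->H->L'->H->R'->D->plug->D
Char 5 ('F'): step: R->7, L=3; F->plug->F->R->F->L->B->refl->A->L'->E->R'->E->plug->E
Char 6 ('D'): step: R->0, L->4 (L advanced); D->plug->D->R->D->L->H->refl->G->L'->G->R'->H->plug->A
Final: ciphertext=DAADEA, RIGHT=0, LEFT=4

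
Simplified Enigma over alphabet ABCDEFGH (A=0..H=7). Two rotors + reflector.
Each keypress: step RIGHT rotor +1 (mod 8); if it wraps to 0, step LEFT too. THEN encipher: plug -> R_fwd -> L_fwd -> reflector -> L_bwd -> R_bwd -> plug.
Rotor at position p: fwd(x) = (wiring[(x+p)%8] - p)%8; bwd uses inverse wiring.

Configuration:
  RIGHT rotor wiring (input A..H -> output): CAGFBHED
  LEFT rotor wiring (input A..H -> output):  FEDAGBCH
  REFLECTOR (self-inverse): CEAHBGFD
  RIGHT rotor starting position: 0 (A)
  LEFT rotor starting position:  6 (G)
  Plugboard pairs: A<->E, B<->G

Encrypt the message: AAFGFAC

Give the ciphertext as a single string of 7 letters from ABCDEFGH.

Answer: GCEFBHB

Derivation:
Char 1 ('A'): step: R->1, L=6; A->plug->E->R->G->L->A->refl->C->L'->F->R'->B->plug->G
Char 2 ('A'): step: R->2, L=6; A->plug->E->R->C->L->H->refl->D->L'->H->R'->C->plug->C
Char 3 ('F'): step: R->3, L=6; F->plug->F->R->H->L->D->refl->H->L'->C->R'->A->plug->E
Char 4 ('G'): step: R->4, L=6; G->plug->B->R->D->L->G->refl->F->L'->E->R'->F->plug->F
Char 5 ('F'): step: R->5, L=6; F->plug->F->R->B->L->B->refl->E->L'->A->R'->G->plug->B
Char 6 ('A'): step: R->6, L=6; A->plug->E->R->A->L->E->refl->B->L'->B->R'->H->plug->H
Char 7 ('C'): step: R->7, L=6; C->plug->C->R->B->L->B->refl->E->L'->A->R'->G->plug->B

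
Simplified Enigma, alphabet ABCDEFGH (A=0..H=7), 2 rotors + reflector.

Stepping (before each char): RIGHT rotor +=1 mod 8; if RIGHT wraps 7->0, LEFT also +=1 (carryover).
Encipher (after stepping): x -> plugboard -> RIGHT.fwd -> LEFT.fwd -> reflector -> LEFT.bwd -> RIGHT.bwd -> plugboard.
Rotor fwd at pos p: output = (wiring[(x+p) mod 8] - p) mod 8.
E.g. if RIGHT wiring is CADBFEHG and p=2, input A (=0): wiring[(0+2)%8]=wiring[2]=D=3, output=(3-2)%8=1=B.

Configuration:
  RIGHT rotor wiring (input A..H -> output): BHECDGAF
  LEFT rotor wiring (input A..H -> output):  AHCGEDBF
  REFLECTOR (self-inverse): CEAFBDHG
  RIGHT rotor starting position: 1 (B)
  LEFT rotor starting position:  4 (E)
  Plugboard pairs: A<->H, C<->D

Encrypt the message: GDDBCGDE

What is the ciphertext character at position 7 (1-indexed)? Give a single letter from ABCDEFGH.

Char 1 ('G'): step: R->2, L=4; G->plug->G->R->H->L->C->refl->A->L'->A->R'->B->plug->B
Char 2 ('D'): step: R->3, L=4; D->plug->C->R->D->L->B->refl->E->L'->E->R'->G->plug->G
Char 3 ('D'): step: R->4, L=4; D->plug->C->R->E->L->E->refl->B->L'->D->R'->F->plug->F
Char 4 ('B'): step: R->5, L=4; B->plug->B->R->D->L->B->refl->E->L'->E->R'->D->plug->C
Char 5 ('C'): step: R->6, L=4; C->plug->D->R->B->L->H->refl->G->L'->G->R'->E->plug->E
Char 6 ('G'): step: R->7, L=4; G->plug->G->R->H->L->C->refl->A->L'->A->R'->C->plug->D
Char 7 ('D'): step: R->0, L->5 (L advanced); D->plug->C->R->E->L->C->refl->A->L'->C->R'->D->plug->C

C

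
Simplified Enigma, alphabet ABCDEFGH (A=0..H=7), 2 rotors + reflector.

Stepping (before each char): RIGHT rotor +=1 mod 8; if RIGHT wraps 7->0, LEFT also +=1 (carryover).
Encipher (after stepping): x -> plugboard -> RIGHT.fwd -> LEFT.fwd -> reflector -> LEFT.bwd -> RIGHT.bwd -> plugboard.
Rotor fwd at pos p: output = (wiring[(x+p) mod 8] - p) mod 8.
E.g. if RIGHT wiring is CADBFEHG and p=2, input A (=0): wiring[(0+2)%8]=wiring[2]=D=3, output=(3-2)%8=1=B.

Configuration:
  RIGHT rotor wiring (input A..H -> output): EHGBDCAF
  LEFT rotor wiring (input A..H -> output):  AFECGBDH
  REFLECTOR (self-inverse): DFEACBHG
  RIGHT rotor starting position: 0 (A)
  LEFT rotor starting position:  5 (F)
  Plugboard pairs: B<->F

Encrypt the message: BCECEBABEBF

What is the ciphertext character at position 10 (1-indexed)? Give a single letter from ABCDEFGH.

Char 1 ('B'): step: R->1, L=5; B->plug->F->R->H->L->B->refl->F->L'->G->R'->A->plug->A
Char 2 ('C'): step: R->2, L=5; C->plug->C->R->B->L->G->refl->H->L'->F->R'->H->plug->H
Char 3 ('E'): step: R->3, L=5; E->plug->E->R->C->L->C->refl->E->L'->A->R'->B->plug->F
Char 4 ('C'): step: R->4, L=5; C->plug->C->R->E->L->A->refl->D->L'->D->R'->F->plug->B
Char 5 ('E'): step: R->5, L=5; E->plug->E->R->C->L->C->refl->E->L'->A->R'->C->plug->C
Char 6 ('B'): step: R->6, L=5; B->plug->F->R->D->L->D->refl->A->L'->E->R'->H->plug->H
Char 7 ('A'): step: R->7, L=5; A->plug->A->R->G->L->F->refl->B->L'->H->R'->D->plug->D
Char 8 ('B'): step: R->0, L->6 (L advanced); B->plug->F->R->C->L->C->refl->E->L'->F->R'->H->plug->H
Char 9 ('E'): step: R->1, L=6; E->plug->E->R->B->L->B->refl->F->L'->A->R'->C->plug->C
Char 10 ('B'): step: R->2, L=6; B->plug->F->R->D->L->H->refl->G->L'->E->R'->A->plug->A

A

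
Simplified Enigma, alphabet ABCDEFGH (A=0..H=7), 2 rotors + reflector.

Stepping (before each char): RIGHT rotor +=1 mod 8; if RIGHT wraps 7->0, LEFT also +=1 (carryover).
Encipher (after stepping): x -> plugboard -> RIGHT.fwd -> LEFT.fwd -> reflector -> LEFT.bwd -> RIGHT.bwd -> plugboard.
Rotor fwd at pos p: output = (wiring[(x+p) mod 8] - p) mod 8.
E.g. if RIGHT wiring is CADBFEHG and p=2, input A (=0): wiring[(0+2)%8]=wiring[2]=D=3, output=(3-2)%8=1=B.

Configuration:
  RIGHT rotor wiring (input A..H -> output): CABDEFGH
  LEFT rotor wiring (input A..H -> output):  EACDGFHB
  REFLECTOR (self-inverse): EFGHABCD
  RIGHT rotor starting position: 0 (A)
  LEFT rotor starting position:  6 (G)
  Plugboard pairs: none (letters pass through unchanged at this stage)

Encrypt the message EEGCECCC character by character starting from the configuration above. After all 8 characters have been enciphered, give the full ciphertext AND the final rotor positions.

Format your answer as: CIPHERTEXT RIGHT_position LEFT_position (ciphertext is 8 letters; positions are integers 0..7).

Char 1 ('E'): step: R->1, L=6; E->plug->E->R->E->L->E->refl->A->L'->G->R'->G->plug->G
Char 2 ('E'): step: R->2, L=6; E->plug->E->R->E->L->E->refl->A->L'->G->R'->H->plug->H
Char 3 ('G'): step: R->3, L=6; G->plug->G->R->F->L->F->refl->B->L'->A->R'->A->plug->A
Char 4 ('C'): step: R->4, L=6; C->plug->C->R->C->L->G->refl->C->L'->D->R'->D->plug->D
Char 5 ('E'): step: R->5, L=6; E->plug->E->R->D->L->C->refl->G->L'->C->R'->C->plug->C
Char 6 ('C'): step: R->6, L=6; C->plug->C->R->E->L->E->refl->A->L'->G->R'->G->plug->G
Char 7 ('C'): step: R->7, L=6; C->plug->C->R->B->L->D->refl->H->L'->H->R'->H->plug->H
Char 8 ('C'): step: R->0, L->7 (L advanced); C->plug->C->R->B->L->F->refl->B->L'->C->R'->A->plug->A
Final: ciphertext=GHADCGHA, RIGHT=0, LEFT=7

Answer: GHADCGHA 0 7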